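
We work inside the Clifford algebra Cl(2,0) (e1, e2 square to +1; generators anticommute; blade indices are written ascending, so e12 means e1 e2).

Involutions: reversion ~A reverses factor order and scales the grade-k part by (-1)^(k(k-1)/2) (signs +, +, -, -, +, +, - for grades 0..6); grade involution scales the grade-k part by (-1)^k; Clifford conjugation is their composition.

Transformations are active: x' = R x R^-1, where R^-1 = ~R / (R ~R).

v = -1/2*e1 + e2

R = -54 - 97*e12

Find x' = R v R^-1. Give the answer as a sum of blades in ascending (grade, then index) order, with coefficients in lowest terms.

~R = -54 + 97*e12, and R ~R = 12325, so R^-1 = ~R / (12325).
R v = -70*e1 - 205/2*e2
Answer: 5489/4930*e1 - 251/2465*e2


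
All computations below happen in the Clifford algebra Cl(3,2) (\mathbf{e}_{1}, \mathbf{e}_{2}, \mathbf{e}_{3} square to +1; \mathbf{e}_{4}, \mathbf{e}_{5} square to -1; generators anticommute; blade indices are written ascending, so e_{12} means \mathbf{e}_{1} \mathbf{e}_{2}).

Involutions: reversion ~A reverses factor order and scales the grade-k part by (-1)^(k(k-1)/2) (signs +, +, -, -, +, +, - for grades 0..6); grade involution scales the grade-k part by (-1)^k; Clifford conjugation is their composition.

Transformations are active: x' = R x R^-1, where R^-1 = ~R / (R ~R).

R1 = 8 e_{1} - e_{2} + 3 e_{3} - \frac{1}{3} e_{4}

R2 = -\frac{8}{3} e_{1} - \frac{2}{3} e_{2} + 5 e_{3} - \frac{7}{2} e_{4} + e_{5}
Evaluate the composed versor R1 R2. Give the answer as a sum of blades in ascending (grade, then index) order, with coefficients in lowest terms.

Distribute over the terms of R1 (each basis-blade product reordered to ascending indices, repeated generators contracted through their squares):
(8 e_{1}) R2 = -\frac{64}{3} - \frac{16}{3} e_{12} + 40 e_{13} - 28 e_{14} + 8 e_{15}
(-e_{2}) R2 = \frac{2}{3} - \frac{8}{3} e_{12} - 5 e_{23} + \frac{7}{2} e_{24} - e_{25}
(3 e_{3}) R2 = 15 + 8 e_{13} + 2 e_{23} - \frac{21}{2} e_{34} + 3 e_{35}
(-\frac{1}{3} e_{4}) R2 = -\frac{7}{6} - \frac{8}{9} e_{14} - \frac{2}{9} e_{24} + \frac{5}{3} e_{34} - \frac{1}{3} e_{45}
Summing the partial products and collecting blades:
Answer: -\frac{41}{6} - 8 e_{12} + 48 e_{13} - \frac{260}{9} e_{14} + 8 e_{15} - 3 e_{23} + \frac{59}{18} e_{24} - e_{25} - \frac{53}{6} e_{34} + 3 e_{35} - \frac{1}{3} e_{45}


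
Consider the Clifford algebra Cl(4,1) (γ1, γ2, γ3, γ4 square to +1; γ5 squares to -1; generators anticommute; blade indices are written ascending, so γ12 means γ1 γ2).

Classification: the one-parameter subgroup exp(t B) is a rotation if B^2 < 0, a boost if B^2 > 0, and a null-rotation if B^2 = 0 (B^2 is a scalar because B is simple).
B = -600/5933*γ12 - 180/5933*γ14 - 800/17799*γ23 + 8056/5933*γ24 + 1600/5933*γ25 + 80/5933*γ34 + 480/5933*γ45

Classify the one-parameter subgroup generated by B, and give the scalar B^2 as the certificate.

B^2 term by term: the squares give (-600/5933)^2*(γ12)^2 + (-180/5933)^2*(γ14)^2 + (-800/17799)^2*(γ23)^2 + (8056/5933)^2*(γ24)^2 + (1600/5933)^2*(γ25)^2 + (80/5933)^2*(γ34)^2 + (480/5933)^2*(γ45)^2 = 360000/35200489*(-1) + 32400/35200489*(-1) + 640000/316804401*(-1) + 64899136/35200489*(-1) + 2560000/35200489*(+1) + 6400/35200489*(-1) + 230400/35200489*(+1) = -16/9 (each basis 2-blade squares to minus the product of its generators' squares); cross terms between blades sharing an index anticommute and cancel; the commuting (index-disjoint) pairs give grade-4 terms 2*c*c'*(blade product), which cancel blade by blade — γ1234: -96000/35200489 + 96000/35200489 = 0; γ1245: -576000/35200489 + 576000/35200489 = 0; γ2345: -256000/35200489 + 256000/35200489 = 0 — confirming B is simple. So B^2 = -16/9.
Answer: rotation, certificate B^2 = -16/9. Note: conjugating B changes its blade decomposition but never the scalar B^2 = -16/9, whose sign settles the classification.


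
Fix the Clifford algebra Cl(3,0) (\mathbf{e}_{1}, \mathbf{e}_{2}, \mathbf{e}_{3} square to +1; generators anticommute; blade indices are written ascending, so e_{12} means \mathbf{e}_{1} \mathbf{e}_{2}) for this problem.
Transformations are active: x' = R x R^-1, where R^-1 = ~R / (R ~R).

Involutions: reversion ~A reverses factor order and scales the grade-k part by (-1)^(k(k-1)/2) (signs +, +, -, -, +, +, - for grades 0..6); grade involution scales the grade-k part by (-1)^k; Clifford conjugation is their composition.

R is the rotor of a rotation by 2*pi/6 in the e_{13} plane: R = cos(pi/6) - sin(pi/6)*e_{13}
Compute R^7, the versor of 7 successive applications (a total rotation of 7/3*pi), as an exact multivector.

Because a rotor carries half the rotation angle, composing 7 copies of this e_{13}-plane rotor multiplies the phase: 7*(pi/6) = \frac{7 \pi}{6}, hence R^7 = cos(\frac{7 \pi}{6}) - sin(\frac{7 \pi}{6})*e_{13}.
cos(\frac{7 \pi}{6}) = - \frac{\sqrt{3}}{2} and sin(\frac{7 \pi}{6}) = - \frac{1}{2}, so R^7 = - \frac{\sqrt{3}}{2} + \frac{1}{2} e_{13}. The net rotation is 1/3*pi (after discarding 1 full turn, each of which contributes a factor -1 to the rotor); the rotor keeps the half-angle phase exactly.
Answer: - \frac{\sqrt{3}}{2} + \frac{1}{2} e_{13}


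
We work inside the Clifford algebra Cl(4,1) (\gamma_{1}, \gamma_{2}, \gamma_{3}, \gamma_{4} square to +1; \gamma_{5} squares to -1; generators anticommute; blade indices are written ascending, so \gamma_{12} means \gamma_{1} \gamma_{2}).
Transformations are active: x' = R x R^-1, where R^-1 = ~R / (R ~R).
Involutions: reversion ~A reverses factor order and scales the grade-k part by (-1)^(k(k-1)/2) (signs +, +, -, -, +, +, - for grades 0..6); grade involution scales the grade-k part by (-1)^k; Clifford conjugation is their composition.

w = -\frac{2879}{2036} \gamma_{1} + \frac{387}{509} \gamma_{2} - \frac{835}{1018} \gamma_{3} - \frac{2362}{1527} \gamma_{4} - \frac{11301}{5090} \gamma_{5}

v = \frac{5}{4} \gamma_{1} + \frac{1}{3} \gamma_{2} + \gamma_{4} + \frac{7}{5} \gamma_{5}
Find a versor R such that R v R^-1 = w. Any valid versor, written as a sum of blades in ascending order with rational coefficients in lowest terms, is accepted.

Take R = v + w = -\frac{167}{1018} \gamma_{1} + \frac{1670}{1527} \gamma_{2} - \frac{835}{1018} \gamma_{3} - \frac{835}{1527} \gamma_{4} - \frac{835}{1018} \gamma_{5}. Because q(v) = q(w) = \frac{2569}{3600}, conjugation by R sends v exactly to w.
Answer: -\frac{167}{1018} \gamma_{1} + \frac{1670}{1527} \gamma_{2} - \frac{835}{1018} \gamma_{3} - \frac{835}{1527} \gamma_{4} - \frac{835}{1018} \gamma_{5}


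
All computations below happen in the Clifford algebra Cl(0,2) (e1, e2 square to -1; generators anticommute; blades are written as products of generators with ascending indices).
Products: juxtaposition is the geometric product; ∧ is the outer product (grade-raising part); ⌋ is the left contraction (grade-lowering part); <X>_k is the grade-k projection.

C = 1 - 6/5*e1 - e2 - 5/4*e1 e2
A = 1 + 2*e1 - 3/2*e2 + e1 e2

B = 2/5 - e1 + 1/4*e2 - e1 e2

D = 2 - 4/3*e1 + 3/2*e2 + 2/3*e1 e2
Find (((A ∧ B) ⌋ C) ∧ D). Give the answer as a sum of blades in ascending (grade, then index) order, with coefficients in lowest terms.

step 1: 2/5 - 1/5*e1 - 7/20*e2 - 8/5*e1 e2
step 2: -219/100 - 17/400*e1 - 13/20*e2 - 1/2*e1 e2
step 3: -219/50 + 567/200*e1 - 917/200*e2 - 8137/2400*e1 e2
Answer: -219/50 + 567/200*e1 - 917/200*e2 - 8137/2400*e1 e2


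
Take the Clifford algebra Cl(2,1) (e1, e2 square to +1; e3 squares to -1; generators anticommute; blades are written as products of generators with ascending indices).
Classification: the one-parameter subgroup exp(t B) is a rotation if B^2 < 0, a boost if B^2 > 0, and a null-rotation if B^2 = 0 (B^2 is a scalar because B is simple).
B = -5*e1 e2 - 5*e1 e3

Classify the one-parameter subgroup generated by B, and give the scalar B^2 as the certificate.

B^2 term by term: the squares give (-5)^2*(e1 e2)^2 + (-5)^2*(e1 e3)^2 = 25*(-1) + 25*(+1) = 0 (each basis 2-blade squares to minus the product of its generators' squares); cross terms between blades sharing an index anticommute and cancel. So B^2 = 0.
Answer: null-rotation, certificate B^2 = 0. Certificate logic: 0 is a conjugation-invariant scalar, so its sign fixes rotation versus boost versus null-rotation outright.


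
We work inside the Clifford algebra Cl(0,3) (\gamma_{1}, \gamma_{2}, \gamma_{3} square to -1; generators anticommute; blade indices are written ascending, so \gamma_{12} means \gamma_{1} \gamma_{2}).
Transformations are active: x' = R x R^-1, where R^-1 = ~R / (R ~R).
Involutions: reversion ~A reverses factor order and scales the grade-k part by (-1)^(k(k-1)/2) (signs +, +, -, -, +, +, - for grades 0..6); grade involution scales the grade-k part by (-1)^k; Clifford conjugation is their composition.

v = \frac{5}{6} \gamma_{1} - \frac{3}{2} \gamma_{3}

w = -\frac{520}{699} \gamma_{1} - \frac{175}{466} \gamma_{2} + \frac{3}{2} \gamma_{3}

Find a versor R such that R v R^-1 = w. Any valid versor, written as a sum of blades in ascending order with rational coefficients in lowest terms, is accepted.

Reasoning: v^2 = w^2 = -\frac{53}{18} since conjugation preserves the quadratic form; R = v + w = \frac{125}{1398} \gamma_{1} - \frac{175}{466} \gamma_{2} is then valid when invertible, keeping its own part and reversing (v - w)/2.
Answer: \frac{125}{1398} \gamma_{1} - \frac{175}{466} \gamma_{2}


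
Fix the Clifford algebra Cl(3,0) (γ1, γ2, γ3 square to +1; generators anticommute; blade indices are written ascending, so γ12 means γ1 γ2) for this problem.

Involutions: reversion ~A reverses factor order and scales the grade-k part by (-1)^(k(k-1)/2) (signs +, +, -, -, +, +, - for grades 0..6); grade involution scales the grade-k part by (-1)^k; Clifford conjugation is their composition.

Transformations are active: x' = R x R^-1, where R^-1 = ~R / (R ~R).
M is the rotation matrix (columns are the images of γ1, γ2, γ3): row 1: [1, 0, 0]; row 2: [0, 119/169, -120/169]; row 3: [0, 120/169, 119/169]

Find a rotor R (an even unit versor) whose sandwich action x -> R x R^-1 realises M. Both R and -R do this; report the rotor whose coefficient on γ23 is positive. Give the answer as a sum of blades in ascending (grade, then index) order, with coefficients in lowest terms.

Method: write R = a + b12*γ12 + b13*γ13 + b23*γ23 with a^2 + b12^2 + b13^2 + b23^2 = 1 (so R^-1 = ~R). Expanding the columns R e_j ~R gives tr M = 4a^2 - 1 and, from the antisymmetric part, M21 - M12 = -4a*b12, M13 - M31 = 4a*b13, M32 - M23 = -4a*b23.
Here tr M = 407/169, so a^2 = (1 + tr M)/4 = 144/169 and a = ±12/13. Taking a = 12/13: M21 - M12 = 0, M13 - M31 = 0, M32 - M23 = 240/169, giving b12 = 0, b13 = 0, b23 = -5/13, i.e. R = 12/13 - 5/13*γ23.
Its γ23 coefficient is negative, so report the other preimage -R.
Answer: -12/13 + 5/13*γ23. Key observation: the double cover Spin(3) -> SO(3) sends R and -R to the same matrix (trace 407/169 here), so the stated sign of the γ23 coefficient is what selects one sheet.


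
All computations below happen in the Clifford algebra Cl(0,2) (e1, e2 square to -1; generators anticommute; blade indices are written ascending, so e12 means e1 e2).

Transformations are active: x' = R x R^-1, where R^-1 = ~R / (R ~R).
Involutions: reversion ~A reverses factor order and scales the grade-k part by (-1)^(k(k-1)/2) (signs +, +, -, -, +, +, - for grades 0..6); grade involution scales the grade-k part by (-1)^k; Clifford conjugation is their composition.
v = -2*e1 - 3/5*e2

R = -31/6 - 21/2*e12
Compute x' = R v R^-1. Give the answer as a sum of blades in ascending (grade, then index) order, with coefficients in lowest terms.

~R = -31/6 + 21/2*e12, and R ~R = 2465/18, so R^-1 = ~R / (2465/18).
R v = 121/30*e1 + 241/10*e2
Answer: 20899/12325*e1 - 15018/12325*e2


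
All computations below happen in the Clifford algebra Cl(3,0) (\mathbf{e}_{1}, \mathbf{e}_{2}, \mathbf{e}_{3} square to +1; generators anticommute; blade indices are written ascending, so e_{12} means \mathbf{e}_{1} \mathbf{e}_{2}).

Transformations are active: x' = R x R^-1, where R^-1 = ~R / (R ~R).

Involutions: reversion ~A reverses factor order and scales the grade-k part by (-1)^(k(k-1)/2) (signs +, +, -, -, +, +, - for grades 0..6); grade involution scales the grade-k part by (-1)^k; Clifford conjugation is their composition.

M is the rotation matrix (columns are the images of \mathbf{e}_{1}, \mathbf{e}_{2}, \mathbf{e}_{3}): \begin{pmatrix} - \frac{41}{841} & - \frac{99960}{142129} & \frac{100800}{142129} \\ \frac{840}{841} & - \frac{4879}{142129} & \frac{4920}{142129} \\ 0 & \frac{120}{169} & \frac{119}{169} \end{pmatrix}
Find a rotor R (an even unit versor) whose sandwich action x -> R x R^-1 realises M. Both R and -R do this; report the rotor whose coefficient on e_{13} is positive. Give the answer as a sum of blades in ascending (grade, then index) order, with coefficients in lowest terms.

Method: write R = a + b12*e_{12} + b13*e_{13} + b23*e_{23} with a^2 + b12^2 + b13^2 + b23^2 = 1 (so R^-1 = ~R). Expanding the columns R e_j ~R gives tr M = 4a^2 - 1 and, from the antisymmetric part, M21 - M12 = -4a*b12, M13 - M31 = 4a*b13, M32 - M23 = -4a*b23.
Here tr M = \frac{88271}{142129}, so a^2 = (1 + tr M)/4 = \frac{57600}{142129} and a = ±\frac{240}{377}. Taking a = \frac{240}{377}: M21 - M12 = \frac{241920}{142129}, M13 - M31 = \frac{100800}{142129}, M32 - M23 = \frac{96000}{142129}, giving b12 = -\frac{252}{377}, b13 = \frac{105}{377}, b23 = -\frac{100}{377}, i.e. R = \frac{240}{377} - \frac{252}{377} e_{12} + \frac{105}{377} e_{13} - \frac{100}{377} e_{23}.
Its e_{13} coefficient is already positive.
Answer: \frac{240}{377} - \frac{252}{377} e_{12} + \frac{105}{377} e_{13} - \frac{100}{377} e_{23}. Recall the cover is two-to-one: with M of trace \frac{88271}{142129}, both preimages act alike, and the stated e_{13} sign chooses the sheet.


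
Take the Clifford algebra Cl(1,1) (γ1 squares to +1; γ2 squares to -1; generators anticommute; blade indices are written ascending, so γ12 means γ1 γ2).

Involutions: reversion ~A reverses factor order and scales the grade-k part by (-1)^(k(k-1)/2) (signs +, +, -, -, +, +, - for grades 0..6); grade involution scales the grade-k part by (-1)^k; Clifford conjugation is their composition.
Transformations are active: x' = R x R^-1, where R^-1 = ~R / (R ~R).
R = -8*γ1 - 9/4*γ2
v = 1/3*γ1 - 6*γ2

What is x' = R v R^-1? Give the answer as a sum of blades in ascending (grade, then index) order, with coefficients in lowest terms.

~R = -8*γ1 - 9/4*γ2, and R ~R = 943/16, so R^-1 = ~R / (943/16).
R v = -97/6 + 195/4*γ12
Answer: 11473/2829*γ1 + 6822/943*γ2


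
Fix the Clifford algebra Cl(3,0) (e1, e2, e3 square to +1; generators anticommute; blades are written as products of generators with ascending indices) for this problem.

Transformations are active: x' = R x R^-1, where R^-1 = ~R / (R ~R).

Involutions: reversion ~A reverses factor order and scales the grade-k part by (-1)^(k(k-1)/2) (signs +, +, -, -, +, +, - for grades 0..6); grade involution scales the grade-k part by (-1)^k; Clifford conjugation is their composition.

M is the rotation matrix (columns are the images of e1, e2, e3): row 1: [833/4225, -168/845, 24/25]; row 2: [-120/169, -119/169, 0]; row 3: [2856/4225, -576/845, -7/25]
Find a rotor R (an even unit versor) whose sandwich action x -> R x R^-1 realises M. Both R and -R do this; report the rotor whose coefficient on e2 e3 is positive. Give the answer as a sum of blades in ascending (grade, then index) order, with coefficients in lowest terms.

Method: write R = a + b12*e1 e2 + b13*e1 e3 + b23*e2 e3 with a^2 + b12^2 + b13^2 + b23^2 = 1 (so R^-1 = ~R). Expanding the columns R e_j ~R gives tr M = 4a^2 - 1 and, from the antisymmetric part, M21 - M12 = -4a*b12, M13 - M31 = 4a*b13, M32 - M23 = -4a*b23.
Here tr M = -133/169, so a^2 = (1 + tr M)/4 = 9/169 and a = ±3/13. Taking a = 3/13: M21 - M12 = -432/845, M13 - M31 = 48/169, M32 - M23 = -576/845, giving b12 = 36/65, b13 = 4/13, b23 = 48/65, i.e. R = 3/13 + 36/65*e1 e2 + 4/13*e1 e3 + 48/65*e2 e3.
Its e2 e3 coefficient is already positive.
Answer: 3/13 + 36/65*e1 e2 + 4/13*e1 e3 + 48/65*e2 e3. Uniqueness: Spin(3) -> SO(3) maps R and -R to the same rotation of trace -133/169; fixing the sign of the e2 e3 coefficient removes the ambiguity.


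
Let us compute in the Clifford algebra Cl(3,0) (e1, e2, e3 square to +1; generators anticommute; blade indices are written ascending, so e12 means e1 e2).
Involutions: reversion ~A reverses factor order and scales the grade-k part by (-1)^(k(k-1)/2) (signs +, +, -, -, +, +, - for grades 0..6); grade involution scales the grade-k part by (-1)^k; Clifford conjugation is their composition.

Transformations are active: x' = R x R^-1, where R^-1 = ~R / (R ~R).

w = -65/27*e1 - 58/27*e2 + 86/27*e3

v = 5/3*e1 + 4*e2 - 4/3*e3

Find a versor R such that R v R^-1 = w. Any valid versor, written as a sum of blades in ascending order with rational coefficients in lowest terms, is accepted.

A norm check does it: q(v) = q(w) = 185/9, hence R = v + w = -20/27*e1 + 50/27*e2 + 50/27*e3 realises the map — parallel part kept, (v - w)/2 negated, v carried to w.
Answer: -20/27*e1 + 50/27*e2 + 50/27*e3


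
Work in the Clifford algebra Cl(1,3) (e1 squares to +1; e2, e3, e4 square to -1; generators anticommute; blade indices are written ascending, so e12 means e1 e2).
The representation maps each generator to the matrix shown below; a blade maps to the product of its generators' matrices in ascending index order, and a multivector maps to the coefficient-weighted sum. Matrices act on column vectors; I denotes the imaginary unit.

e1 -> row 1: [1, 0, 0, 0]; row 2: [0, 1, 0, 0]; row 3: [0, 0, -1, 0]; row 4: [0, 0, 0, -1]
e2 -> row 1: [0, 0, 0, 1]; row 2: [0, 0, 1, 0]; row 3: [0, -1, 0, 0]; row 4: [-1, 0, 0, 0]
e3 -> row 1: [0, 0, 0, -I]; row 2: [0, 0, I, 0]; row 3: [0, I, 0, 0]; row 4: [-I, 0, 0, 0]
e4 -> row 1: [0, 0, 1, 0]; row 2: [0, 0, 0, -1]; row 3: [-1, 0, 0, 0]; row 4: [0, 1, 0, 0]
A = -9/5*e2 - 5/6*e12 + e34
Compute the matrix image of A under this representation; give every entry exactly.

Bivector images (products of the table entries): rho(e12) = rho(e1)rho(e2) = row 1: [0, 0, 0, 1]; row 2: [0, 0, 1, 0]; row 3: [0, 1, 0, 0]; row 4: [1, 0, 0, 0]; rho(e34) = rho(e3)rho(e4) = row 1: [0, -I, 0, 0]; row 2: [-I, 0, 0, 0]; row 3: [0, 0, 0, -I]; row 4: [0, 0, -I, 0].
M = (-9/5)*rho(e2) + (-5/6)*rho(e12) + (1)*rho(e34), summed entrywise:
Answer: row 1: [0, -I, 0, -79/30]; row 2: [-I, 0, -79/30, 0]; row 3: [0, 29/30, 0, -I]; row 4: [29/30, 0, -I, 0]


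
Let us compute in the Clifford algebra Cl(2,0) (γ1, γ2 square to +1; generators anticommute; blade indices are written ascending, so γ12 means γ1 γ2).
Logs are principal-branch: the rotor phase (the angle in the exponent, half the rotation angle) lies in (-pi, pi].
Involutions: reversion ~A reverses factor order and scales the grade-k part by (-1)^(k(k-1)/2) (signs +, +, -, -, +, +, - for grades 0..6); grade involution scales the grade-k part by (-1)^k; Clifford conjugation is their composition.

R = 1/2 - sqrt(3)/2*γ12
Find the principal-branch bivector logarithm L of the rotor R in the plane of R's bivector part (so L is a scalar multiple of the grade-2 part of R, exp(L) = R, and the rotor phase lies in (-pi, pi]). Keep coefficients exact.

The scalar part of R is 1/2, which fixes the principal-branch rotor phase; the unit plane is then the bivector part divided by the sine of that phase, and L is that plane scaled by the phase.
Concretely: cos(phase) = 1/2 gives phase = ±pi/3, and since phase/sin(phase) is even the sign is immaterial: L = (phase/sin(phase)) * <R>_2 = (2*sqrt(3)*pi/9) * <R>_2.
Answer: -pi/3*γ12


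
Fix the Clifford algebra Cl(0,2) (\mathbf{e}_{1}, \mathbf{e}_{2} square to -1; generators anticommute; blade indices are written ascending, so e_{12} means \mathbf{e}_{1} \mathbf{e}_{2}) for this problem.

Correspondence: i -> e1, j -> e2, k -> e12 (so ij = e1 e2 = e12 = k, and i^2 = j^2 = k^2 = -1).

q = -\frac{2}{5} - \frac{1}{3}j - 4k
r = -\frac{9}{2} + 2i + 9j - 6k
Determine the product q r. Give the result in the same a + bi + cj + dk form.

In blades: q = -\frac{2}{5} - \frac{1}{3} e_{2} - 4 e_{12}, r = -\frac{9}{2} + 2 e_{1} + 9 e_{2} - 6 e_{12}.
Distribute q over r term by term (generator squares from the signature, products reordered to ascending indices): (-\frac{2}{5})*r = \frac{9}{5} - \frac{4}{5} e_{1} - \frac{18}{5} e_{2} + \frac{12}{5} e_{12}; (-\frac{1}{3} e_{2})*r = 3 + 2 e_{1} + \frac{3}{2} e_{2} + \frac{2}{3} e_{12}; (-4 e_{12})*r = -24 + 36 e_{1} - 8 e_{2} + 18 e_{12}.
Sum: -\frac{96}{5} + \frac{186}{5} e_{1} - \frac{101}{10} e_{2} + \frac{316}{15} e_{12}; translating back through the correspondence:
Answer: -\frac{96}{5} + \frac{186}{5}i - \frac{101}{10}j + \frac{316}{15}k


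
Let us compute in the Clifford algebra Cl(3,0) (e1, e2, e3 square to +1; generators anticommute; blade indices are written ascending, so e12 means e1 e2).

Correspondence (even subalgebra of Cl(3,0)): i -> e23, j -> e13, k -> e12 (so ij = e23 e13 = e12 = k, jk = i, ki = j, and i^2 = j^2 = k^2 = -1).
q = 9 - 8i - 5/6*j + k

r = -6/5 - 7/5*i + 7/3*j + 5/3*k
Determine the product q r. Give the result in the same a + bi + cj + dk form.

In blades: q = 9 + e12 - 5/6*e13 - 8*e23, r = -6/5 + 5/3*e12 + 7/3*e13 - 7/5*e23.
Distribute q over r term by term (generator squares from the signature, products reordered to ascending indices): (9)*r = -54/5 + 15*e12 + 21*e13 - 63/5*e23; (e12)*r = -5/3 - 6/5*e12 - 7/5*e13 - 7/3*e23; (-5/6*e13)*r = 35/18 - 7/6*e12 + e13 - 25/18*e23; (-8*e23)*r = -56/5 - 56/3*e12 + 40/3*e13 + 48/5*e23.
Sum: -391/18 - 181/30*e12 + 509/15*e13 - 121/18*e23; translating back through the correspondence:
Answer: -391/18 - 121/18*i + 509/15*j - 181/30*k


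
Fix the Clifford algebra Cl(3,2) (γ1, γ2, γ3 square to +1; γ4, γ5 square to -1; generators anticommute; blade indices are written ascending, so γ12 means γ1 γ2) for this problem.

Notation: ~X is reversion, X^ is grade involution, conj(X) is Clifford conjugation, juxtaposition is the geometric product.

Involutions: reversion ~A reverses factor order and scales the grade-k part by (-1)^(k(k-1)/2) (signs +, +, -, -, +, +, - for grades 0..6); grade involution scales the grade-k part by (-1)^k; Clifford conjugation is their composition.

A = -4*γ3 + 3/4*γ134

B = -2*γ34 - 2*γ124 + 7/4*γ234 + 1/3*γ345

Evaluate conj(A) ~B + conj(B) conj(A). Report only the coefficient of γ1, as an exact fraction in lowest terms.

first term: 3/2*γ1 + 8*γ4 - 21/16*γ12 - 1/4*γ15 - 3/2*γ23 + 7*γ24 - 4/3*γ45 + 8*γ1234
second term: 3/2*γ1 - 8*γ4 - 21/16*γ12 - 1/4*γ15 - 3/2*γ23 - 7*γ24 + 4/3*γ45 + 8*γ1234
Answer: 3


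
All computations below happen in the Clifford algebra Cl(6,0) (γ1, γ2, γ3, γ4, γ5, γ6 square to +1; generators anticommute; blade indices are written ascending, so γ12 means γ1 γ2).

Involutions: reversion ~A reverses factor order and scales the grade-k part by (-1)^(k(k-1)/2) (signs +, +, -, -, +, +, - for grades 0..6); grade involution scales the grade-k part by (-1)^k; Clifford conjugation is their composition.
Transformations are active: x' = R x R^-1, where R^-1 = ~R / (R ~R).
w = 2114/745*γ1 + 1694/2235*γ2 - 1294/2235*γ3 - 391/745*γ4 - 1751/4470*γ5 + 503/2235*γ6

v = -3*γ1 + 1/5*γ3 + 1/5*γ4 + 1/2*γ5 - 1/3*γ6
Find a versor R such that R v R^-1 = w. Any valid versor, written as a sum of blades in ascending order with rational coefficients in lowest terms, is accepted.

Construction: equal norms (both 8497/900) license R = v + w = -121/745*γ1 + 1694/2235*γ2 - 847/2235*γ3 - 242/745*γ4 + 242/2235*γ5 - 242/2235*γ6 — nothing changes along that direction, while (v - w)/2 changes sign, so v maps onto w.
Answer: -121/745*γ1 + 1694/2235*γ2 - 847/2235*γ3 - 242/745*γ4 + 242/2235*γ5 - 242/2235*γ6


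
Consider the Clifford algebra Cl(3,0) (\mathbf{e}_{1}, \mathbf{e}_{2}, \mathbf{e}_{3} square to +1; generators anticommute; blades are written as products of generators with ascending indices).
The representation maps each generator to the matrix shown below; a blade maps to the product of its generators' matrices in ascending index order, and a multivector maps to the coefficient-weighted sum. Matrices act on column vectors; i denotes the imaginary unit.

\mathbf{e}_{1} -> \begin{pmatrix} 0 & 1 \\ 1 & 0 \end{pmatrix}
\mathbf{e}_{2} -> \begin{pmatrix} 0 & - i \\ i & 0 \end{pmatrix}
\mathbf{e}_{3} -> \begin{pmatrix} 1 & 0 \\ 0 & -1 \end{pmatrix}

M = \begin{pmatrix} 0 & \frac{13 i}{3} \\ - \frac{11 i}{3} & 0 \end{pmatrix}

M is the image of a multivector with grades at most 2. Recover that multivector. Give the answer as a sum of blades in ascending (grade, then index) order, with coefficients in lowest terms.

Method: 1, rho(e_{1}), rho(e_{2}), rho(e_{3}) form a trace-orthogonal basis of the 2x2 complex matrices (tr(X Y) = 2 if X = Y, else 0), so M = m0*1 + m1*rho(e_{1}) + m2*rho(e_{2}) + m3*rho(e_{3}) with m0 = tr(M)/2 = 0, m1 = tr(M rho(e_{1}))/2 = \frac{i}{3}, m2 = tr(M rho(e_{2}))/2 = -4, m3 = tr(M rho(e_{3}))/2 = 0.
Multiplying table entries, the bivector images are rho(e_{1} e_{2}) = i*rho(e_{3}), rho(e_{1} e_{3}) = -i*rho(e_{2}), rho(e_{2} e_{3}) = i*rho(e_{1}); with real blade coefficients the real parts of m0..m3 are the coefficients of 1, e_{1}, e_{2}, e_{3} and the imaginary parts give the bivectors (e_{2} e_{3}: Im m1, e_{1} e_{3}: -Im m2, e_{1} e_{2}: Im m3).
Answer: -4 e_{2} + \frac{1}{3} e_{2} e_{3}


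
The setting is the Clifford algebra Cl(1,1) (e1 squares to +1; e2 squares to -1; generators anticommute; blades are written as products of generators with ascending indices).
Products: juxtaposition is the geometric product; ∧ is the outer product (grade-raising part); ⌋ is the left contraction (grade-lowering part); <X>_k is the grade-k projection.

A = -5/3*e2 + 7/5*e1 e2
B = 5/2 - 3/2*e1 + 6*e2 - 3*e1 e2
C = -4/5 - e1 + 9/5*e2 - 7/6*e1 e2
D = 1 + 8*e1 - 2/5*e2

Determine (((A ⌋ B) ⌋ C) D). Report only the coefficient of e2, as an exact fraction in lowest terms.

step 1: 29/5 + 5*e1
step 2: -241/25 - 29/5*e1 + 691/150*e2 - 203/30*e1 e2
step 3: -20324/375 - 6422/75*e1 + 15649/250*e2 - 413/10*e1 e2
Answer: 15649/250


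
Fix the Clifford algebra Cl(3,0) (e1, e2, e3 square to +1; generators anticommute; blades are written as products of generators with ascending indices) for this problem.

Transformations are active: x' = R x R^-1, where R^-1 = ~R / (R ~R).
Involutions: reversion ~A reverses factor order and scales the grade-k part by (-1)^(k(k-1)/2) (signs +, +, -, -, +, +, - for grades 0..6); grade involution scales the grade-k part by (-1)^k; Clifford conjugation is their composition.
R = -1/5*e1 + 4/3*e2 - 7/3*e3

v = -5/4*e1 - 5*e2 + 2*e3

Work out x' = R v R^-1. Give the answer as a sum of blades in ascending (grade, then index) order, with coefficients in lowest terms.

~R = -1/5*e1 + 4/3*e2 - 7/3*e3, and R ~R = 1634/225, so R^-1 = ~R / (1634/225).
R v = -133/12 + 8/3*e1 e2 - 199/60*e1 e3 - 9*e2 e3
Answer: 80/43*e1 + 40/43*e2 + 881/172*e3


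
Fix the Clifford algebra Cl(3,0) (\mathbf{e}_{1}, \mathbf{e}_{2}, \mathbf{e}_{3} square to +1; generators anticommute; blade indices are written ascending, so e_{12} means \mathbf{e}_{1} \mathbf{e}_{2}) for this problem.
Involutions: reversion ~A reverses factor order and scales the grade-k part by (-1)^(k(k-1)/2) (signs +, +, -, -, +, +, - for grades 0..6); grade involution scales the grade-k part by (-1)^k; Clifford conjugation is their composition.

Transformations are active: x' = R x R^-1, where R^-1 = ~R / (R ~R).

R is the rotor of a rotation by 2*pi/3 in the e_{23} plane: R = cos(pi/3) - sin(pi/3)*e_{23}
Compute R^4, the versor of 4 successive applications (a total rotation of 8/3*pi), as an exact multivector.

Because a rotor carries half the rotation angle, composing 4 copies of this e_{23}-plane rotor multiplies the phase: 4*(pi/3) = \frac{4 \pi}{3}, hence R^4 = cos(\frac{4 \pi}{3}) - sin(\frac{4 \pi}{3})*e_{23}.
cos(\frac{4 \pi}{3}) = - \frac{1}{2} and sin(\frac{4 \pi}{3}) = - \frac{\sqrt{3}}{2}, so R^4 = -\frac{1}{2} + \frac{\sqrt{3}}{2} e_{23}. The net rotation is 2/3*pi (after discarding 1 full turn, each of which contributes a factor -1 to the rotor); the rotor keeps the half-angle phase exactly.
Answer: -\frac{1}{2} + \frac{\sqrt{3}}{2} e_{23}


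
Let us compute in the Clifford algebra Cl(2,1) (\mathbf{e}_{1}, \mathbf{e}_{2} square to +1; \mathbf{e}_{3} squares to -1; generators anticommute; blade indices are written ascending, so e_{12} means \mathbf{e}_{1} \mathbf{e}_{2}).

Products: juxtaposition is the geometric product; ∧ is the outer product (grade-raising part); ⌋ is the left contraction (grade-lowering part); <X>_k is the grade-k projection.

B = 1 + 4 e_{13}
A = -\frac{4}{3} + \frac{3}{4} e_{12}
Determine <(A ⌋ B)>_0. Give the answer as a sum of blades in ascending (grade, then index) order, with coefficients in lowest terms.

step 1: -\frac{4}{3} - \frac{16}{3} e_{13}
step 2: -\frac{4}{3}
Answer: -\frac{4}{3}


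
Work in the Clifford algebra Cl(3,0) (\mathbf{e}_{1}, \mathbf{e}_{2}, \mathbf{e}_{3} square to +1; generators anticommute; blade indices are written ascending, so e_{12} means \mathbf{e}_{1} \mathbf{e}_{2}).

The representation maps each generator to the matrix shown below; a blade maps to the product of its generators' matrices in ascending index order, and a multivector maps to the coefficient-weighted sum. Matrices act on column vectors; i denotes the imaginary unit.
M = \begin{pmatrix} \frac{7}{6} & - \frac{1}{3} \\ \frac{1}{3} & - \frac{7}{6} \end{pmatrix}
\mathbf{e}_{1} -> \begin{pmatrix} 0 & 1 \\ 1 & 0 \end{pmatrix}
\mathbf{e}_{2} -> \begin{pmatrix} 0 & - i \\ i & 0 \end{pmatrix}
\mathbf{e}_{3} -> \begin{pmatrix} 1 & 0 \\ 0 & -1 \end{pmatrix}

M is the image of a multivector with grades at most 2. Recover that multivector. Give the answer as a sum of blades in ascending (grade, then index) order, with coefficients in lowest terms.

Method: 1, rho(e_{1}), rho(e_{2}), rho(e_{3}) form a trace-orthogonal basis of the 2x2 complex matrices (tr(X Y) = 2 if X = Y, else 0), so M = m0*1 + m1*rho(e_{1}) + m2*rho(e_{2}) + m3*rho(e_{3}) with m0 = tr(M)/2 = 0, m1 = tr(M rho(e_{1}))/2 = 0, m2 = tr(M rho(e_{2}))/2 = - \frac{i}{3}, m3 = tr(M rho(e_{3}))/2 = \frac{7}{6}.
Multiplying table entries, the bivector images are rho(e_{12}) = i*rho(e_{3}), rho(e_{13}) = -i*rho(e_{2}), rho(e_{23}) = i*rho(e_{1}); with real blade coefficients the real parts of m0..m3 are the coefficients of 1, e_{1}, e_{2}, e_{3} and the imaginary parts give the bivectors (e_{23}: Im m1, e_{13}: -Im m2, e_{12}: Im m3).
Answer: \frac{7}{6} e_{3} + \frac{1}{3} e_{13}


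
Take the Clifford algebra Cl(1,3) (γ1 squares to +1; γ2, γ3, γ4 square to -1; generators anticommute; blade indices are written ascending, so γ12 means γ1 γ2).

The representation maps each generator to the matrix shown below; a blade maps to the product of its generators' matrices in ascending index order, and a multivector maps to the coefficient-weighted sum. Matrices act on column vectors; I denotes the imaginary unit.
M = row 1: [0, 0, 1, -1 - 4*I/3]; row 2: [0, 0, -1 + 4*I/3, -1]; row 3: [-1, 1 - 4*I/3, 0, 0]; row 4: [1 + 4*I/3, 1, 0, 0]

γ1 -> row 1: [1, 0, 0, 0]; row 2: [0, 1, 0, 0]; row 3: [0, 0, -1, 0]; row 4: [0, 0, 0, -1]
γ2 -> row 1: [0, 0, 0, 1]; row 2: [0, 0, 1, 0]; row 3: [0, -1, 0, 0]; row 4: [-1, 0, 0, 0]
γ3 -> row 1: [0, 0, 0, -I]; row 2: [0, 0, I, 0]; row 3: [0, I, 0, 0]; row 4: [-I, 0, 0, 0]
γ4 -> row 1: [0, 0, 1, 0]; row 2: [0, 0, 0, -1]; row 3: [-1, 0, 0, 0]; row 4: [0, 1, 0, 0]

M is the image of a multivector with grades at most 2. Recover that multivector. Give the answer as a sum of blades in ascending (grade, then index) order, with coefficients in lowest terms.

Method: the blade images are trace-orthogonal — tr(rho(e_A) rho(e_B)^-1) = 4 if A = B and 0 otherwise — and rho(e_A)^-1 = (e_A)^2 * rho(e_A) with (e_A)^2 = +1 or -1, so the coefficient of e_A in the preimage is (e_A)^2 * tr(M rho(e_A))/4.
Nonzero projections over blades of grade <= 2: γ2: (γ2)^2 = -1, tr(M rho(γ2)) = 4, coefficient -1; γ4: (γ4)^2 = -1, tr(M rho(γ4)) = -4, coefficient 1; γ13: (γ13)^2 = +1, tr(M rho(γ13)) = 16/3, coefficient 4/3. Every other blade of grade <= 2 projects to 0.
Answer: -γ2 + γ4 + 4/3*γ13


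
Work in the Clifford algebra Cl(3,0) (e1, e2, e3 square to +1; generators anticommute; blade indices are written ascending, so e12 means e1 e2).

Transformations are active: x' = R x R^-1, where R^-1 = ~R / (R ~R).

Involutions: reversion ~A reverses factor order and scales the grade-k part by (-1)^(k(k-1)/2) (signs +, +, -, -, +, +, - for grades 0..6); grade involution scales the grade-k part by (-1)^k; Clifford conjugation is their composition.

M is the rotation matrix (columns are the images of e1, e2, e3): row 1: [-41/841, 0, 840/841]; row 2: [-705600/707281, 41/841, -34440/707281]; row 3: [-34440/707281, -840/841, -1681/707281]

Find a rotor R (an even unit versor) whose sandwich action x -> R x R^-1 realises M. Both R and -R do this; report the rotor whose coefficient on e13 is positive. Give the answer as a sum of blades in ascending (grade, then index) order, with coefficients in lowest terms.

Method: write R = a + b12*e12 + b13*e13 + b23*e23 with a^2 + b12^2 + b13^2 + b23^2 = 1 (so R^-1 = ~R). Expanding the columns R e_j ~R gives tr M = 4a^2 - 1 and, from the antisymmetric part, M21 - M12 = -4a*b12, M13 - M31 = 4a*b13, M32 - M23 = -4a*b23.
Here tr M = -1681/707281, so a^2 = (1 + tr M)/4 = 176400/707281 and a = ±420/841. Taking a = 420/841: M21 - M12 = -705600/707281, M13 - M31 = 740880/707281, M32 - M23 = -672000/707281, giving b12 = 420/841, b13 = 441/841, b23 = 400/841, i.e. R = 420/841 + 420/841*e12 + 441/841*e13 + 400/841*e23.
Its e13 coefficient is already positive.
Answer: 420/841 + 420/841*e12 + 441/841*e13 + 400/841*e23. Why the constraint matters: R and -R act identically through the sandwich — M has trace -1681/707281 either way — so only the sign condition on e13 picks one of the two preimages.


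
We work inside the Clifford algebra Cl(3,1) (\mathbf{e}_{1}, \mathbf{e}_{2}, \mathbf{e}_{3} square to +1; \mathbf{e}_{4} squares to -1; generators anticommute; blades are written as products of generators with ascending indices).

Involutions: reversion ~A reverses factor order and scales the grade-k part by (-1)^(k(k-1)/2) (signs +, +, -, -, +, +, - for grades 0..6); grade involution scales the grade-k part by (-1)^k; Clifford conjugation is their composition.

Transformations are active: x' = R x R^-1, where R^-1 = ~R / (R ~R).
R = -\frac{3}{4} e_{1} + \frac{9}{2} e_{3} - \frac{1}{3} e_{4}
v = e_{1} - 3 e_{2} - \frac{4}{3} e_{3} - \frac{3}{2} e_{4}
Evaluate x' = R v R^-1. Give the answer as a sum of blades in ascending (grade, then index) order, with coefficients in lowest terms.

~R = -\frac{3}{4} e_{1} + \frac{9}{2} e_{3} - \frac{1}{3} e_{4}, and R ~R = \frac{2981}{144}, so R^-1 = ~R / (\frac{2981}{144}).
R v = -\frac{29}{4} + \frac{9}{4} e_{1} e_{2} - \frac{7}{2} e_{1} e_{3} + \frac{35}{24} e_{1} e_{4} + \frac{27}{2} e_{2} e_{3} - e_{2} e_{4} - \frac{259}{36} e_{3} e_{4}
Answer: -\frac{1415}{2981} e_{1} + 3 e_{2} - \frac{16264}{8943} e_{3} + \frac{10335}{5962} e_{4}


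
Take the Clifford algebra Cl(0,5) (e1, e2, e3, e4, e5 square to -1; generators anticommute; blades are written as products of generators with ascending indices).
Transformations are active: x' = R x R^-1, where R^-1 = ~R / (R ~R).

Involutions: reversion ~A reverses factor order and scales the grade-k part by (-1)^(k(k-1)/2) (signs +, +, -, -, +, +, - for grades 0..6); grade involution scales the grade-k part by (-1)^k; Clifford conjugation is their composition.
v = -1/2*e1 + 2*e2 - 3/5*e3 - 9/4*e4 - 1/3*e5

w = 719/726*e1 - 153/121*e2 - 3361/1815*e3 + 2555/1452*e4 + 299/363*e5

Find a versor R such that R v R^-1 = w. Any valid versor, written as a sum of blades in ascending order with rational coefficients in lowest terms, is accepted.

Take R = v + w = 178/363*e1 + 89/121*e2 - 890/363*e3 - 178/363*e4 + 178/363*e5. Because q(v) = q(w) = -35221/3600, conjugation by R sends v exactly to w.
Answer: 178/363*e1 + 89/121*e2 - 890/363*e3 - 178/363*e4 + 178/363*e5


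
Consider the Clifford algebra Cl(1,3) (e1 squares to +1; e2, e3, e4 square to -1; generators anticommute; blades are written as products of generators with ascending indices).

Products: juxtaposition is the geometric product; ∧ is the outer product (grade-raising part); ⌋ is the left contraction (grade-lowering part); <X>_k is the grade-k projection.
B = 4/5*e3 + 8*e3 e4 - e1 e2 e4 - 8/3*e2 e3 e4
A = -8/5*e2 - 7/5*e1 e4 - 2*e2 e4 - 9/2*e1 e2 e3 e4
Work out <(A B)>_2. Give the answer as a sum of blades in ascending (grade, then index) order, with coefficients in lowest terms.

step 1: 10*e1 - 7/5*e2 + 5/6*e3 + 36*e1 e2 - 56/5*e1 e3 + 8/5*e1 e4 - 432/25*e2 e3 - 64/15*e3 e4 - 56/15*e1 e2 e3 - 18/5*e1 e2 e4 + 28/25*e1 e3 e4 - 56/5*e2 e3 e4
step 2: 36*e1 e2 - 56/5*e1 e3 + 8/5*e1 e4 - 432/25*e2 e3 - 64/15*e3 e4
Answer: 36*e1 e2 - 56/5*e1 e3 + 8/5*e1 e4 - 432/25*e2 e3 - 64/15*e3 e4


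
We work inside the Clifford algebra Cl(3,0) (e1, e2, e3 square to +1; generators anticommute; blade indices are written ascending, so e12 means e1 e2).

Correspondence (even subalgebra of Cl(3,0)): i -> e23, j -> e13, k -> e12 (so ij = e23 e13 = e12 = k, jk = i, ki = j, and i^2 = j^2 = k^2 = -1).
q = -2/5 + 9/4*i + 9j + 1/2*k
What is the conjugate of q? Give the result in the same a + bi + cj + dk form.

In blades: q = -2/5 + 1/2*e12 + 9*e13 + 9/4*e23.
Quaternion conjugation is reversion on the even subalgebra: the scalar is fixed and every grade-2 blade flips sign, giving -2/5 - 1/2*e12 - 9*e13 - 9/4*e23; translating back:
Answer: -2/5 - 9/4*i - 9j - 1/2*k


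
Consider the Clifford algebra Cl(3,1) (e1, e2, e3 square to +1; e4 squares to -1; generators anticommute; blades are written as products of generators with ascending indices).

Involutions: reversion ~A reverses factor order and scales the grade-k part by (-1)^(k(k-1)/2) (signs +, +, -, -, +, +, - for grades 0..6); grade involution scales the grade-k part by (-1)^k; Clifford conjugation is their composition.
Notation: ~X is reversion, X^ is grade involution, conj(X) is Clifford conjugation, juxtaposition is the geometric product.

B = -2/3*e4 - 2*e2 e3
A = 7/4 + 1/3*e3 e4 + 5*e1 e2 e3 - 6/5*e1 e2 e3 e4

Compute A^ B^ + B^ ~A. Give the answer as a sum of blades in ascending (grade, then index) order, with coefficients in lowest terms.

first term: -10*e1 - 2/9*e3 + 7/6*e4 - 12/5*e1 e4 - 7/2*e2 e3 + 2/3*e2 e4 + 4/5*e1 e2 e3 - 10/3*e1 e2 e3 e4
second term: -10*e1 - 2/9*e3 + 7/6*e4 - 12/5*e1 e4 - 7/2*e2 e3 + 2/3*e2 e4 - 4/5*e1 e2 e3 + 10/3*e1 e2 e3 e4
Answer: -20*e1 - 4/9*e3 + 7/3*e4 - 24/5*e1 e4 - 7*e2 e3 + 4/3*e2 e4


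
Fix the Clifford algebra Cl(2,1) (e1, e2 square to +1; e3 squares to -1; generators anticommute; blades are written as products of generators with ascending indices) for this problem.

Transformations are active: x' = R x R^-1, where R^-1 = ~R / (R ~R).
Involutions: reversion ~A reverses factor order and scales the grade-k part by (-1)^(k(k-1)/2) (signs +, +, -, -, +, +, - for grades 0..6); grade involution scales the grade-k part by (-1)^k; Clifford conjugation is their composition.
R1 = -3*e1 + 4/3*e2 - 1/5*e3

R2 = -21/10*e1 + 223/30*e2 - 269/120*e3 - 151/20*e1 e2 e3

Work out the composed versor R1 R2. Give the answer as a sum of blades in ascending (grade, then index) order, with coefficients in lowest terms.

Distribute over the terms of R1 (each basis-blade product reordered to ascending indices, repeated generators contracted through their squares):
(-3*e1) R2 = 63/10 - 223/10*e1 e2 + 269/40*e1 e3 + 453/20*e2 e3
(4/3*e2) R2 = 446/45 + 14/5*e1 e2 + 151/15*e1 e3 - 269/90*e2 e3
(-1/5*e3) R2 = -269/600 - 151/100*e1 e2 - 21/50*e1 e3 + 223/150*e2 e3
Summing the partial products and collecting blades:
Answer: 28373/1800 - 2101/100*e1 e2 + 9823/600*e1 e3 + 19033/900*e2 e3


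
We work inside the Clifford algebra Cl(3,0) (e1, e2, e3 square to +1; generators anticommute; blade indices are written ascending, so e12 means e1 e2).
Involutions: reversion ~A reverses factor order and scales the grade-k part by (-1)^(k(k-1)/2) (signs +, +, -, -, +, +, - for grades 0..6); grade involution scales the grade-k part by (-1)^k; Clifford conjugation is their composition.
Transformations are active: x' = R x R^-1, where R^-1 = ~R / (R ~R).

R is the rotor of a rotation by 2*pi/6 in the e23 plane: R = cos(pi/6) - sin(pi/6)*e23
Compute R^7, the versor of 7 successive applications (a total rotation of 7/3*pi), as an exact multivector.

Half-angle bookkeeping: 7 applications in e23 add up to rotor phase 7*pi/6 = 7*pi/6, so R^7 = cos(7*pi/6) - sin(7*pi/6)*e23.
cos(7*pi/6) = -sqrt(3)/2 and sin(7*pi/6) = -1/2, so R^7 = -sqrt(3)/2 + 1/2*e23. The net rotation is 1/3*pi (after discarding 1 full turn, each of which contributes a factor -1 to the rotor); the rotor keeps the half-angle phase exactly.
Answer: -sqrt(3)/2 + 1/2*e23
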